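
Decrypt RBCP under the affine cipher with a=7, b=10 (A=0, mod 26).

The inverse of 7 mod 26 is 15, since 7·15=105≡1. Apply D(y)=15·(y−10) mod 26:
R(17): 15·(17−10)=105≡1 → B
B(1): 15·(1−10)=-135≡21 → V
C(2): 15·(2−10)=-120≡10 → K
P(15): 15·(15−10)=75≡23 → X

BVKX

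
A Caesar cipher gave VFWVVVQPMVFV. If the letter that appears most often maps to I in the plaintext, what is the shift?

13

The most frequent ciphertext letter is V (appears 6 times).
V is position 21; I is position 8.
Shift = 13.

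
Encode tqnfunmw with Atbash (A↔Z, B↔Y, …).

t(19) → g(6)
q(16) → j(9)
n(13) → m(12)
f(5) → u(20)
u(20) → f(5)
n(13) → m(12)
m(12) → n(13)
w(22) → d(3)

gjmufmnd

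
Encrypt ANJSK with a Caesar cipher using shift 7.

HUQZR

A(0): 0+7=7 → H
N(13): 13+7=20 → U
J(9): 9+7=16 → Q
S(18): 18+7=25 → Z
K(10): 10+7=17 → R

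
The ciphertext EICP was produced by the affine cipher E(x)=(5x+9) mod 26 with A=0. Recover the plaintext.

The inverse of 5 mod 26 is 21, since 5·21=105≡1. Apply D(y)=21·(y−9) mod 26:
E(4): 21·(4−9)=-105≡25 → Z
I(8): 21·(8−9)=-21≡5 → F
C(2): 21·(2−9)=-147≡9 → J
P(15): 21·(15−9)=126≡22 → W

ZFJW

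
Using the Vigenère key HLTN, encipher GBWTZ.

Repeat the key across the message: HLTNH
G(6)+H(7): 13 → N
B(1)+L(11): 12 → M
W(22)+T(19): 41≡15 → P
T(19)+N(13): 32≡6 → G
Z(25)+H(7): 32≡6 → G

NMPGG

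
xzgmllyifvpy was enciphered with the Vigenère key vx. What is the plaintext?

Repeat the key across the ciphertext: vxvxvxvxvxvx
x(23)−v(21): 2 → c
z(25)−x(23): 2 → c
g(6)−v(21): -15≡11 → l
m(12)−x(23): -11≡15 → p
l(11)−v(21): -10≡16 → q
l(11)−x(23): -12≡14 → o
y(24)−v(21): 3 → d
i(8)−x(23): -15≡11 → l
f(5)−v(21): -16≡10 → k
v(21)−x(23): -2≡24 → y
p(15)−v(21): -6≡20 → u
y(24)−x(23): 1 → b

cclpqodlkyub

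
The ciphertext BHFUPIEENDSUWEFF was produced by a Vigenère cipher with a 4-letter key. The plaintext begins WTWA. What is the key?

Subtract each crib letter from the matching ciphertext letter (mod 26):
B(1)−W(22)=-21≡5 → F
H(7)−T(19)=-12≡14 → O
F(5)−W(22)=-17≡9 → J
U(20)−A(0)=20 → U

FOJU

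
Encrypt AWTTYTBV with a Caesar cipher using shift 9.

JFCCHCKE

A(0): 0+9=9 → J
W(22): 22+9=31≡5 → F
T(19): 19+9=28≡2 → C
T(19): 19+9=28≡2 → C
Y(24): 24+9=33≡7 → H
T(19): 19+9=28≡2 → C
B(1): 1+9=10 → K
V(21): 21+9=30≡4 → E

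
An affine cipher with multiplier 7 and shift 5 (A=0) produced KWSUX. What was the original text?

The inverse of 7 mod 26 is 15, since 7·15=105≡1. Apply D(y)=15·(y−5) mod 26:
K(10): 15·(10−5)=75≡23 → X
W(22): 15·(22−5)=255≡21 → V
S(18): 15·(18−5)=195≡13 → N
U(20): 15·(20−5)=225≡17 → R
X(23): 15·(23−5)=270≡10 → K

XVNRK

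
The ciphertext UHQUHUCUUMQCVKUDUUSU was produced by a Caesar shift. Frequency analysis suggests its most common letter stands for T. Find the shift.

1

The most frequent ciphertext letter is U (appears 9 times).
U is position 20; T is position 19.
Shift = 1.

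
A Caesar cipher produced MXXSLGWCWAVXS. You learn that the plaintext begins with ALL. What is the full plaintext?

ALLGZUKQKOJLG

From the crib: M(12)−A(0)=12, so the shift is 12.
Subtract 12 from each ciphertext letter:
M(12): 12−12=0 → A
X(23): 23−12=11 → L
X(23): 23−12=11 → L
S(18): 18−12=6 → G
L(11): 11−12=-1≡25 → Z
G(6): 6−12=-6≡20 → U
W(22): 22−12=10 → K
C(2): 2−12=-10≡16 → Q
W(22): 22−12=10 → K
A(0): 0−12=-12≡14 → O
V(21): 21−12=9 → J
X(23): 23−12=11 → L
S(18): 18−12=6 → G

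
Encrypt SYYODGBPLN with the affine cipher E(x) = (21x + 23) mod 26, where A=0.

S(18): 21·18+23=401≡11 → L
Y(24): 21·24+23=527≡7 → H
Y(24): 21·24+23=527≡7 → H
O(14): 21·14+23=317≡5 → F
D(3): 21·3+23=86≡8 → I
G(6): 21·6+23=149≡19 → T
B(1): 21·1+23=44≡18 → S
P(15): 21·15+23=338≡0 → A
L(11): 21·11+23=254≡20 → U
N(13): 21·13+23=296≡10 → K

LHHFITSAUK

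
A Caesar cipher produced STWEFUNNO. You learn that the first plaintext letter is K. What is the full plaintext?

KLOWXMFFG

From the crib: S(18)−K(10)=8, so the shift is 8.
Subtract 8 from each ciphertext letter:
S(18): 18−8=10 → K
T(19): 19−8=11 → L
W(22): 22−8=14 → O
E(4): 4−8=-4≡22 → W
F(5): 5−8=-3≡23 → X
U(20): 20−8=12 → M
N(13): 13−8=5 → F
N(13): 13−8=5 → F
O(14): 14−8=6 → G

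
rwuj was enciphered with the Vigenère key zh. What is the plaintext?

spvc

Repeat the key across the ciphertext: zhzh
r(17)−z(25): -8≡18 → s
w(22)−h(7): 15 → p
u(20)−z(25): -5≡21 → v
j(9)−h(7): 2 → c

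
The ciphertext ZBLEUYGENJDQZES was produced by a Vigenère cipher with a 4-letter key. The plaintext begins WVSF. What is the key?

Subtract each crib letter from the matching ciphertext letter (mod 26):
Z(25)−W(22)=3 → D
B(1)−V(21)=-20≡6 → G
L(11)−S(18)=-7≡19 → T
E(4)−F(5)=-1≡25 → Z

DGTZ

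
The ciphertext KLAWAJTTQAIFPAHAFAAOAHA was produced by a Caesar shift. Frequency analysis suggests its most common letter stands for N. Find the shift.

The most frequent ciphertext letter is A (appears 9 times).
A is position 0; N is position 13.
Shift = -13≡13.

13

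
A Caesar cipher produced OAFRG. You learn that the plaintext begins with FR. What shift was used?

9

From the crib: O(14)−F(5)=9, so the shift is 9.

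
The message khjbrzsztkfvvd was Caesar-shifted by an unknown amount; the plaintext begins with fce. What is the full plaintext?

From the crib: k(10)−f(5)=5, so the shift is 5.
Subtract 5 from each ciphertext letter:
k(10): 10−5=5 → f
h(7): 7−5=2 → c
j(9): 9−5=4 → e
b(1): 1−5=-4≡22 → w
r(17): 17−5=12 → m
z(25): 25−5=20 → u
s(18): 18−5=13 → n
z(25): 25−5=20 → u
t(19): 19−5=14 → o
k(10): 10−5=5 → f
f(5): 5−5=0 → a
v(21): 21−5=16 → q
v(21): 21−5=16 → q
d(3): 3−5=-2≡24 → y

fcewmunuofaqqy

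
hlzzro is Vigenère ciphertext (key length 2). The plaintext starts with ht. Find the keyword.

as

Subtract each crib letter from the matching ciphertext letter (mod 26):
h(7)−h(7)=0 → a
l(11)−t(19)=-8≡18 → s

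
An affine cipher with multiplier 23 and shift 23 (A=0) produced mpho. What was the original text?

vuod

The inverse of 23 mod 26 is 17, since 23·17=391≡1. Apply D(y)=17·(y−23) mod 26:
m(12): 17·(12−23)=-187≡21 → v
p(15): 17·(15−23)=-136≡20 → u
h(7): 17·(7−23)=-272≡14 → o
o(14): 17·(14−23)=-153≡3 → d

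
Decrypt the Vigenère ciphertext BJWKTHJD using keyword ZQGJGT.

CTQBNOKN

Repeat the key across the ciphertext: ZQGJGTZQ
B(1)−Z(25): -24≡2 → C
J(9)−Q(16): -7≡19 → T
W(22)−G(6): 16 → Q
K(10)−J(9): 1 → B
T(19)−G(6): 13 → N
H(7)−T(19): -12≡14 → O
J(9)−Z(25): -16≡10 → K
D(3)−Q(16): -13≡13 → N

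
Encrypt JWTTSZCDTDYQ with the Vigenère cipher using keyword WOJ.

FKCPGIYRCZMZ

Repeat the key across the message: WOJWOJWOJWOJ
J(9)+W(22): 31≡5 → F
W(22)+O(14): 36≡10 → K
T(19)+J(9): 28≡2 → C
T(19)+W(22): 41≡15 → P
S(18)+O(14): 32≡6 → G
Z(25)+J(9): 34≡8 → I
C(2)+W(22): 24 → Y
D(3)+O(14): 17 → R
T(19)+J(9): 28≡2 → C
D(3)+W(22): 25 → Z
Y(24)+O(14): 38≡12 → M
Q(16)+J(9): 25 → Z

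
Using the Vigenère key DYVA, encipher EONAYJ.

HMIABH

Repeat the key across the message: DYVADY
E(4)+D(3): 7 → H
O(14)+Y(24): 38≡12 → M
N(13)+V(21): 34≡8 → I
A(0)+A(0): 0 → A
Y(24)+D(3): 27≡1 → B
J(9)+Y(24): 33≡7 → H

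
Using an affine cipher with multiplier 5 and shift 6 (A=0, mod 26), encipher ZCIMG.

Z(25): 5·25+6=131≡1 → B
C(2): 5·2+6=16 → Q
I(8): 5·8+6=46≡20 → U
M(12): 5·12+6=66≡14 → O
G(6): 5·6+6=36≡10 → K

BQUOK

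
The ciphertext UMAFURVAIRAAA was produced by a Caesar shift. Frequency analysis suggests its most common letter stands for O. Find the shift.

The most frequent ciphertext letter is A (appears 5 times).
A is position 0; O is position 14.
Shift = -14≡12.

12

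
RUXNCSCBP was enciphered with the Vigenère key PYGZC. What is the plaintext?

Repeat the key across the ciphertext: PYGZCPYGZ
R(17)−P(15): 2 → C
U(20)−Y(24): -4≡22 → W
X(23)−G(6): 17 → R
N(13)−Z(25): -12≡14 → O
C(2)−C(2): 0 → A
S(18)−P(15): 3 → D
C(2)−Y(24): -22≡4 → E
B(1)−G(6): -5≡21 → V
P(15)−Z(25): -10≡16 → Q

CWROADEVQ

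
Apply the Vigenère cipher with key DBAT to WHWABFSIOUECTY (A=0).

ZIWTEGSBRVEVWZ

Repeat the key across the message: DBATDBATDBATDB
W(22)+D(3): 25 → Z
H(7)+B(1): 8 → I
W(22)+A(0): 22 → W
A(0)+T(19): 19 → T
B(1)+D(3): 4 → E
F(5)+B(1): 6 → G
S(18)+A(0): 18 → S
I(8)+T(19): 27≡1 → B
O(14)+D(3): 17 → R
U(20)+B(1): 21 → V
E(4)+A(0): 4 → E
C(2)+T(19): 21 → V
T(19)+D(3): 22 → W
Y(24)+B(1): 25 → Z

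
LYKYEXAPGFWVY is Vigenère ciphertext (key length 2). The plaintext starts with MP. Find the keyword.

ZJ

Subtract each crib letter from the matching ciphertext letter (mod 26):
L(11)−M(12)=-1≡25 → Z
Y(24)−P(15)=9 → J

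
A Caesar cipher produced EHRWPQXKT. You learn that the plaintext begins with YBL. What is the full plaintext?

YBLQJKREN

From the crib: E(4)−Y(24)=-20≡6, so the shift is 6.
Subtract 6 from each ciphertext letter:
E(4): 4−6=-2≡24 → Y
H(7): 7−6=1 → B
R(17): 17−6=11 → L
W(22): 22−6=16 → Q
P(15): 15−6=9 → J
Q(16): 16−6=10 → K
X(23): 23−6=17 → R
K(10): 10−6=4 → E
T(19): 19−6=13 → N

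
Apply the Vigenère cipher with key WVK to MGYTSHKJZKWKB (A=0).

IBIPNRGEJGRUX

Repeat the key across the message: WVKWVKWVKWVKW
M(12)+W(22): 34≡8 → I
G(6)+V(21): 27≡1 → B
Y(24)+K(10): 34≡8 → I
T(19)+W(22): 41≡15 → P
S(18)+V(21): 39≡13 → N
H(7)+K(10): 17 → R
K(10)+W(22): 32≡6 → G
J(9)+V(21): 30≡4 → E
Z(25)+K(10): 35≡9 → J
K(10)+W(22): 32≡6 → G
W(22)+V(21): 43≡17 → R
K(10)+K(10): 20 → U
B(1)+W(22): 23 → X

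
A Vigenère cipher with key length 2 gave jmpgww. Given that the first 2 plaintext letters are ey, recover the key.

Subtract each crib letter from the matching ciphertext letter (mod 26):
j(9)−e(4)=5 → f
m(12)−y(24)=-12≡14 → o

fo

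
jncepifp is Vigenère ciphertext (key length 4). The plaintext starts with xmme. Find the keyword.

mbqa

Subtract each crib letter from the matching ciphertext letter (mod 26):
j(9)−x(23)=-14≡12 → m
n(13)−m(12)=1 → b
c(2)−m(12)=-10≡16 → q
e(4)−e(4)=0 → a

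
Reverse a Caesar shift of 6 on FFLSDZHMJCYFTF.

F(5): 5−6=-1≡25 → Z
F(5): 5−6=-1≡25 → Z
L(11): 11−6=5 → F
S(18): 18−6=12 → M
D(3): 3−6=-3≡23 → X
Z(25): 25−6=19 → T
H(7): 7−6=1 → B
M(12): 12−6=6 → G
J(9): 9−6=3 → D
C(2): 2−6=-4≡22 → W
Y(24): 24−6=18 → S
F(5): 5−6=-1≡25 → Z
T(19): 19−6=13 → N
F(5): 5−6=-1≡25 → Z

ZZFMXTBGDWSZNZ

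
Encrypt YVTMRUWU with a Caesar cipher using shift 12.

Y(24): 24+12=36≡10 → K
V(21): 21+12=33≡7 → H
T(19): 19+12=31≡5 → F
M(12): 12+12=24 → Y
R(17): 17+12=29≡3 → D
U(20): 20+12=32≡6 → G
W(22): 22+12=34≡8 → I
U(20): 20+12=32≡6 → G

KHFYDGIG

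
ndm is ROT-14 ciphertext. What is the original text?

zpy

n(13): 13−14=-1≡25 → z
d(3): 3−14=-11≡15 → p
m(12): 12−14=-2≡24 → y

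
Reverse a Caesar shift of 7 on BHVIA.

UAOBT

B(1): 1−7=-6≡20 → U
H(7): 7−7=0 → A
V(21): 21−7=14 → O
I(8): 8−7=1 → B
A(0): 0−7=-7≡19 → T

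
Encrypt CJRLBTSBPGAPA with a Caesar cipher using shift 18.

UBJDTLKTHYSHS

C(2): 2+18=20 → U
J(9): 9+18=27≡1 → B
R(17): 17+18=35≡9 → J
L(11): 11+18=29≡3 → D
B(1): 1+18=19 → T
T(19): 19+18=37≡11 → L
S(18): 18+18=36≡10 → K
B(1): 1+18=19 → T
P(15): 15+18=33≡7 → H
G(6): 6+18=24 → Y
A(0): 0+18=18 → S
P(15): 15+18=33≡7 → H
A(0): 0+18=18 → S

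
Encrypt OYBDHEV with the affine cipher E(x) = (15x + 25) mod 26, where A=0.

O(14): 15·14+25=235≡1 → B
Y(24): 15·24+25=385≡21 → V
B(1): 15·1+25=40≡14 → O
D(3): 15·3+25=70≡18 → S
H(7): 15·7+25=130≡0 → A
E(4): 15·4+25=85≡7 → H
V(21): 15·21+25=340≡2 → C

BVOSAHC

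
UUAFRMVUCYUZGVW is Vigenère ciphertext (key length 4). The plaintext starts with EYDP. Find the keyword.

QWXQ

Subtract each crib letter from the matching ciphertext letter (mod 26):
U(20)−E(4)=16 → Q
U(20)−Y(24)=-4≡22 → W
A(0)−D(3)=-3≡23 → X
F(5)−P(15)=-10≡16 → Q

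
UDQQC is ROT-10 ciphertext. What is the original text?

KTGGS

U(20): 20−10=10 → K
D(3): 3−10=-7≡19 → T
Q(16): 16−10=6 → G
Q(16): 16−10=6 → G
C(2): 2−10=-8≡18 → S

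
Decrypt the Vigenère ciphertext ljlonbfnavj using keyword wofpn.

pvgzafrilin

Repeat the key across the ciphertext: wofpnwofpnw
l(11)−w(22): -11≡15 → p
j(9)−o(14): -5≡21 → v
l(11)−f(5): 6 → g
o(14)−p(15): -1≡25 → z
n(13)−n(13): 0 → a
b(1)−w(22): -21≡5 → f
f(5)−o(14): -9≡17 → r
n(13)−f(5): 8 → i
a(0)−p(15): -15≡11 → l
v(21)−n(13): 8 → i
j(9)−w(22): -13≡13 → n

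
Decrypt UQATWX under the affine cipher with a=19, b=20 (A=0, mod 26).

The inverse of 19 mod 26 is 11, since 19·11=209≡1. Apply D(y)=11·(y−20) mod 26:
U(20): 11·(20−20)=0 → A
Q(16): 11·(16−20)=-44≡8 → I
A(0): 11·(0−20)=-220≡14 → O
T(19): 11·(19−20)=-11≡15 → P
W(22): 11·(22−20)=22 → W
X(23): 11·(23−20)=33≡7 → H

AIOPWH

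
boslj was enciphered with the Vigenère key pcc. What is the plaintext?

mmqwh

Repeat the key across the ciphertext: pccpc
b(1)−p(15): -14≡12 → m
o(14)−c(2): 12 → m
s(18)−c(2): 16 → q
l(11)−p(15): -4≡22 → w
j(9)−c(2): 7 → h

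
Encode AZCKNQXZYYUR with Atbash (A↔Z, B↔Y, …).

A(0) → Z(25)
Z(25) → A(0)
C(2) → X(23)
K(10) → P(15)
N(13) → M(12)
Q(16) → J(9)
X(23) → C(2)
Z(25) → A(0)
Y(24) → B(1)
Y(24) → B(1)
U(20) → F(5)
R(17) → I(8)

ZAXPMJCABBFI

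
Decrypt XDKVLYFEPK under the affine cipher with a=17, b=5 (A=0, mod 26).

The inverse of 17 mod 26 is 23, since 17·23=391≡1. Apply D(y)=23·(y−5) mod 26:
X(23): 23·(23−5)=414≡24 → Y
D(3): 23·(3−5)=-46≡6 → G
K(10): 23·(10−5)=115≡11 → L
V(21): 23·(21−5)=368≡4 → E
L(11): 23·(11−5)=138≡8 → I
Y(24): 23·(24−5)=437≡21 → V
F(5): 23·(5−5)=0 → A
E(4): 23·(4−5)=-23≡3 → D
P(15): 23·(15−5)=230≡22 → W
K(10): 23·(10−5)=115≡11 → L

YGLEIVADWL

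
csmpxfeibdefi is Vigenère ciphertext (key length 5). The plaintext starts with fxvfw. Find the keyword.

xvrkb

Subtract each crib letter from the matching ciphertext letter (mod 26):
c(2)−f(5)=-3≡23 → x
s(18)−x(23)=-5≡21 → v
m(12)−v(21)=-9≡17 → r
p(15)−f(5)=10 → k
x(23)−w(22)=1 → b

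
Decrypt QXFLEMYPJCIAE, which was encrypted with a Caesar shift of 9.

HOWCVDPGATZRV

Q(16): 16−9=7 → H
X(23): 23−9=14 → O
F(5): 5−9=-4≡22 → W
L(11): 11−9=2 → C
E(4): 4−9=-5≡21 → V
M(12): 12−9=3 → D
Y(24): 24−9=15 → P
P(15): 15−9=6 → G
J(9): 9−9=0 → A
C(2): 2−9=-7≡19 → T
I(8): 8−9=-1≡25 → Z
A(0): 0−9=-9≡17 → R
E(4): 4−9=-5≡21 → V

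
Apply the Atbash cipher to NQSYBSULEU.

N(13) → M(12)
Q(16) → J(9)
S(18) → H(7)
Y(24) → B(1)
B(1) → Y(24)
S(18) → H(7)
U(20) → F(5)
L(11) → O(14)
E(4) → V(21)
U(20) → F(5)

MJHBYHFOVF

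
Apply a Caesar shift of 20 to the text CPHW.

WJBQ

C(2): 2+20=22 → W
P(15): 15+20=35≡9 → J
H(7): 7+20=27≡1 → B
W(22): 22+20=42≡16 → Q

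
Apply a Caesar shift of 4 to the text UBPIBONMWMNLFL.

YFTMFSRQAQRPJP

U(20): 20+4=24 → Y
B(1): 1+4=5 → F
P(15): 15+4=19 → T
I(8): 8+4=12 → M
B(1): 1+4=5 → F
O(14): 14+4=18 → S
N(13): 13+4=17 → R
M(12): 12+4=16 → Q
W(22): 22+4=26≡0 → A
M(12): 12+4=16 → Q
N(13): 13+4=17 → R
L(11): 11+4=15 → P
F(5): 5+4=9 → J
L(11): 11+4=15 → P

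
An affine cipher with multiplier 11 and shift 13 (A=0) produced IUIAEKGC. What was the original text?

The inverse of 11 mod 26 is 19, since 11·19=209≡1. Apply D(y)=19·(y−13) mod 26:
I(8): 19·(8−13)=-95≡9 → J
U(20): 19·(20−13)=133≡3 → D
I(8): 19·(8−13)=-95≡9 → J
A(0): 19·(0−13)=-247≡13 → N
E(4): 19·(4−13)=-171≡11 → L
K(10): 19·(10−13)=-57≡21 → V
G(6): 19·(6−13)=-133≡23 → X
C(2): 19·(2−13)=-209≡25 → Z

JDJNLVXZ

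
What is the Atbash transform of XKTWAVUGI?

X(23) → C(2)
K(10) → P(15)
T(19) → G(6)
W(22) → D(3)
A(0) → Z(25)
V(21) → E(4)
U(20) → F(5)
G(6) → T(19)
I(8) → R(17)

CPGDZEFTR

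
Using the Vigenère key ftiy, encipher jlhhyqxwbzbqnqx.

Repeat the key across the message: ftiyftiyftiyfti
j(9)+f(5): 14 → o
l(11)+t(19): 30≡4 → e
h(7)+i(8): 15 → p
h(7)+y(24): 31≡5 → f
y(24)+f(5): 29≡3 → d
q(16)+t(19): 35≡9 → j
x(23)+i(8): 31≡5 → f
w(22)+y(24): 46≡20 → u
b(1)+f(5): 6 → g
z(25)+t(19): 44≡18 → s
b(1)+i(8): 9 → j
q(16)+y(24): 40≡14 → o
n(13)+f(5): 18 → s
q(16)+t(19): 35≡9 → j
x(23)+i(8): 31≡5 → f

oepfdjfugsjosjf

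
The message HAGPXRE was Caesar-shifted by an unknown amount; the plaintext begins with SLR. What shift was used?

From the crib: H(7)−S(18)=-11≡15, so the shift is 15.

15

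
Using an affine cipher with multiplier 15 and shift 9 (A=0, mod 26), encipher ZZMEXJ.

UUHRQO

Z(25): 15·25+9=384≡20 → U
Z(25): 15·25+9=384≡20 → U
M(12): 15·12+9=189≡7 → H
E(4): 15·4+9=69≡17 → R
X(23): 15·23+9=354≡16 → Q
J(9): 15·9+9=144≡14 → O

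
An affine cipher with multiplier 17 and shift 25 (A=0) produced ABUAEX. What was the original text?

The inverse of 17 mod 26 is 23, since 17·23=391≡1. Apply D(y)=23·(y−25) mod 26:
A(0): 23·(0−25)=-575≡23 → X
B(1): 23·(1−25)=-552≡20 → U
U(20): 23·(20−25)=-115≡15 → P
A(0): 23·(0−25)=-575≡23 → X
E(4): 23·(4−25)=-483≡11 → L
X(23): 23·(23−25)=-46≡6 → G

XUPXLG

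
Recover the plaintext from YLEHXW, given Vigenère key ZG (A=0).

Repeat the key across the ciphertext: ZGZGZG
Y(24)−Z(25): -1≡25 → Z
L(11)−G(6): 5 → F
E(4)−Z(25): -21≡5 → F
H(7)−G(6): 1 → B
X(23)−Z(25): -2≡24 → Y
W(22)−G(6): 16 → Q

ZFFBYQ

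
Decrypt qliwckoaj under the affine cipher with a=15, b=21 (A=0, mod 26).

rinhxbdju

The inverse of 15 mod 26 is 7, since 15·7=105≡1. Apply D(y)=7·(y−21) mod 26:
q(16): 7·(16−21)=-35≡17 → r
l(11): 7·(11−21)=-70≡8 → i
i(8): 7·(8−21)=-91≡13 → n
w(22): 7·(22−21)=7 → h
c(2): 7·(2−21)=-133≡23 → x
k(10): 7·(10−21)=-77≡1 → b
o(14): 7·(14−21)=-49≡3 → d
a(0): 7·(0−21)=-147≡9 → j
j(9): 7·(9−21)=-84≡20 → u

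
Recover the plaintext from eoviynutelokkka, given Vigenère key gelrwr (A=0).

ykkrcwoptustegp

Repeat the key across the ciphertext: gelrwrgelrwrgel
e(4)−g(6): -2≡24 → y
o(14)−e(4): 10 → k
v(21)−l(11): 10 → k
i(8)−r(17): -9≡17 → r
y(24)−w(22): 2 → c
n(13)−r(17): -4≡22 → w
u(20)−g(6): 14 → o
t(19)−e(4): 15 → p
e(4)−l(11): -7≡19 → t
l(11)−r(17): -6≡20 → u
o(14)−w(22): -8≡18 → s
k(10)−r(17): -7≡19 → t
k(10)−g(6): 4 → e
k(10)−e(4): 6 → g
a(0)−l(11): -11≡15 → p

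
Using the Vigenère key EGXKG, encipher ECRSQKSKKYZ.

IIOCWOYHUED

Repeat the key across the message: EGXKGEGXKGE
E(4)+E(4): 8 → I
C(2)+G(6): 8 → I
R(17)+X(23): 40≡14 → O
S(18)+K(10): 28≡2 → C
Q(16)+G(6): 22 → W
K(10)+E(4): 14 → O
S(18)+G(6): 24 → Y
K(10)+X(23): 33≡7 → H
K(10)+K(10): 20 → U
Y(24)+G(6): 30≡4 → E
Z(25)+E(4): 29≡3 → D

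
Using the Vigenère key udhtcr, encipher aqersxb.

utlkuov

Repeat the key across the message: udhtcru
a(0)+u(20): 20 → u
q(16)+d(3): 19 → t
e(4)+h(7): 11 → l
r(17)+t(19): 36≡10 → k
s(18)+c(2): 20 → u
x(23)+r(17): 40≡14 → o
b(1)+u(20): 21 → v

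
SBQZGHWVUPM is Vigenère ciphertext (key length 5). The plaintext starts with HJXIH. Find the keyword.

Subtract each crib letter from the matching ciphertext letter (mod 26):
S(18)−H(7)=11 → L
B(1)−J(9)=-8≡18 → S
Q(16)−X(23)=-7≡19 → T
Z(25)−I(8)=17 → R
G(6)−H(7)=-1≡25 → Z

LSTRZ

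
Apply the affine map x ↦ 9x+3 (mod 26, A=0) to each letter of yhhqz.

y(24): 9·24+3=219≡11 → l
h(7): 9·7+3=66≡14 → o
h(7): 9·7+3=66≡14 → o
q(16): 9·16+3=147≡17 → r
z(25): 9·25+3=228≡20 → u

looru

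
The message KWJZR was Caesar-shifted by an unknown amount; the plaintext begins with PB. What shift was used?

21

From the crib: K(10)−P(15)=-5≡21, so the shift is 21.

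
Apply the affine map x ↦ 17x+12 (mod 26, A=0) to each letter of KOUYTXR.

K(10): 17·10+12=182≡0 → A
O(14): 17·14+12=250≡16 → Q
U(20): 17·20+12=352≡14 → O
Y(24): 17·24+12=420≡4 → E
T(19): 17·19+12=335≡23 → X
X(23): 17·23+12=403≡13 → N
R(17): 17·17+12=301≡15 → P

AQOEXNP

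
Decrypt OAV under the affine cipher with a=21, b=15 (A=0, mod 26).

VDE

The inverse of 21 mod 26 is 5, since 21·5=105≡1. Apply D(y)=5·(y−15) mod 26:
O(14): 5·(14−15)=-5≡21 → V
A(0): 5·(0−15)=-75≡3 → D
V(21): 5·(21−15)=30≡4 → E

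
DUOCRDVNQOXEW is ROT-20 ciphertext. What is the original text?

D(3): 3−20=-17≡9 → J
U(20): 20−20=0 → A
O(14): 14−20=-6≡20 → U
C(2): 2−20=-18≡8 → I
R(17): 17−20=-3≡23 → X
D(3): 3−20=-17≡9 → J
V(21): 21−20=1 → B
N(13): 13−20=-7≡19 → T
Q(16): 16−20=-4≡22 → W
O(14): 14−20=-6≡20 → U
X(23): 23−20=3 → D
E(4): 4−20=-16≡10 → K
W(22): 22−20=2 → C

JAUIXJBTWUDKC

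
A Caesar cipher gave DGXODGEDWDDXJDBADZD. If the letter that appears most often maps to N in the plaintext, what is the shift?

16

The most frequent ciphertext letter is D (appears 8 times).
D is position 3; N is position 13.
Shift = -10≡16.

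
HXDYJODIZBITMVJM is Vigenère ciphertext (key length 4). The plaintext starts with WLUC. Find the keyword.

Subtract each crib letter from the matching ciphertext letter (mod 26):
H(7)−W(22)=-15≡11 → L
X(23)−L(11)=12 → M
D(3)−U(20)=-17≡9 → J
Y(24)−C(2)=22 → W

LMJW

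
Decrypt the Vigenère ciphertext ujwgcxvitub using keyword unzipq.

Repeat the key across the ciphertext: unzipqunzip
u(20)−u(20): 0 → a
j(9)−n(13): -4≡22 → w
w(22)−z(25): -3≡23 → x
g(6)−i(8): -2≡24 → y
c(2)−p(15): -13≡13 → n
x(23)−q(16): 7 → h
v(21)−u(20): 1 → b
i(8)−n(13): -5≡21 → v
t(19)−z(25): -6≡20 → u
u(20)−i(8): 12 → m
b(1)−p(15): -14≡12 → m

awxynhbvumm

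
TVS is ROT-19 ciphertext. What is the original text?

T(19): 19−19=0 → A
V(21): 21−19=2 → C
S(18): 18−19=-1≡25 → Z

ACZ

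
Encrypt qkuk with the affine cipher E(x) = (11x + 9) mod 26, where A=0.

q(16): 11·16+9=185≡3 → d
k(10): 11·10+9=119≡15 → p
u(20): 11·20+9=229≡21 → v
k(10): 11·10+9=119≡15 → p

dpvp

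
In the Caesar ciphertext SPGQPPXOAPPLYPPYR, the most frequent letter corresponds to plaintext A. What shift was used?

The most frequent ciphertext letter is P (appears 7 times).
P is position 15; A is position 0.
Shift = 15.

15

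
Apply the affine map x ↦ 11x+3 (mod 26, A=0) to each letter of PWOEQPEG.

MLBVXMVR

P(15): 11·15+3=168≡12 → M
W(22): 11·22+3=245≡11 → L
O(14): 11·14+3=157≡1 → B
E(4): 11·4+3=47≡21 → V
Q(16): 11·16+3=179≡23 → X
P(15): 11·15+3=168≡12 → M
E(4): 11·4+3=47≡21 → V
G(6): 11·6+3=69≡17 → R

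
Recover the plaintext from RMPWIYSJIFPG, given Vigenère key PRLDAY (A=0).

Repeat the key across the ciphertext: PRLDAYPRLDAY
R(17)−P(15): 2 → C
M(12)−R(17): -5≡21 → V
P(15)−L(11): 4 → E
W(22)−D(3): 19 → T
I(8)−A(0): 8 → I
Y(24)−Y(24): 0 → A
S(18)−P(15): 3 → D
J(9)−R(17): -8≡18 → S
I(8)−L(11): -3≡23 → X
F(5)−D(3): 2 → C
P(15)−A(0): 15 → P
G(6)−Y(24): -18≡8 → I

CVETIADSXCPI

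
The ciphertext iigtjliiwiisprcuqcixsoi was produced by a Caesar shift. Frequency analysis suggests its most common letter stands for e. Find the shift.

4

The most frequent ciphertext letter is i (appears 8 times).
i is position 8; e is position 4.
Shift = 4.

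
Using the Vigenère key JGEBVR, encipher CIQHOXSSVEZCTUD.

Repeat the key across the message: JGEBVRJGEBVRJGE
C(2)+J(9): 11 → L
I(8)+G(6): 14 → O
Q(16)+E(4): 20 → U
H(7)+B(1): 8 → I
O(14)+V(21): 35≡9 → J
X(23)+R(17): 40≡14 → O
S(18)+J(9): 27≡1 → B
S(18)+G(6): 24 → Y
V(21)+E(4): 25 → Z
E(4)+B(1): 5 → F
Z(25)+V(21): 46≡20 → U
C(2)+R(17): 19 → T
T(19)+J(9): 28≡2 → C
U(20)+G(6): 26≡0 → A
D(3)+E(4): 7 → H

LOUIJOBYZFUTCAH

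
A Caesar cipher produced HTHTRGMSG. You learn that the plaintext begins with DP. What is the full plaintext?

DPDPNCIOC

From the crib: H(7)−D(3)=4, so the shift is 4.
Subtract 4 from each ciphertext letter:
H(7): 7−4=3 → D
T(19): 19−4=15 → P
H(7): 7−4=3 → D
T(19): 19−4=15 → P
R(17): 17−4=13 → N
G(6): 6−4=2 → C
M(12): 12−4=8 → I
S(18): 18−4=14 → O
G(6): 6−4=2 → C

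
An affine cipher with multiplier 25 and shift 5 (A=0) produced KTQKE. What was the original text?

VMPVB

The inverse of 25 mod 26 is 25, since 25·25=625≡1. Apply D(y)=25·(y−5) mod 26:
K(10): 25·(10−5)=125≡21 → V
T(19): 25·(19−5)=350≡12 → M
Q(16): 25·(16−5)=275≡15 → P
K(10): 25·(10−5)=125≡21 → V
E(4): 25·(4−5)=-25≡1 → B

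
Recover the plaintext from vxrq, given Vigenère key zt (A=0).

Repeat the key across the ciphertext: ztzt
v(21)−z(25): -4≡22 → w
x(23)−t(19): 4 → e
r(17)−z(25): -8≡18 → s
q(16)−t(19): -3≡23 → x

wesx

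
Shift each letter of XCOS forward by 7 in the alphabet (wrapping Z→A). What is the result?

EJVZ

X(23): 23+7=30≡4 → E
C(2): 2+7=9 → J
O(14): 14+7=21 → V
S(18): 18+7=25 → Z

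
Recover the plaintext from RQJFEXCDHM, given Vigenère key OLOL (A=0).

DFVUQMOSTB

Repeat the key across the ciphertext: OLOLOLOLOL
R(17)−O(14): 3 → D
Q(16)−L(11): 5 → F
J(9)−O(14): -5≡21 → V
F(5)−L(11): -6≡20 → U
E(4)−O(14): -10≡16 → Q
X(23)−L(11): 12 → M
C(2)−O(14): -12≡14 → O
D(3)−L(11): -8≡18 → S
H(7)−O(14): -7≡19 → T
M(12)−L(11): 1 → B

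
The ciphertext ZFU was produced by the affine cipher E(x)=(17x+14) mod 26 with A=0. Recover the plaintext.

The inverse of 17 mod 26 is 23, since 17·23=391≡1. Apply D(y)=23·(y−14) mod 26:
Z(25): 23·(25−14)=253≡19 → T
F(5): 23·(5−14)=-207≡1 → B
U(20): 23·(20−14)=138≡8 → I

TBI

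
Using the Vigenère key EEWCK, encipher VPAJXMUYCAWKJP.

Repeat the key across the message: EEWCKEEWCKEEWC
V(21)+E(4): 25 → Z
P(15)+E(4): 19 → T
A(0)+W(22): 22 → W
J(9)+C(2): 11 → L
X(23)+K(10): 33≡7 → H
M(12)+E(4): 16 → Q
U(20)+E(4): 24 → Y
Y(24)+W(22): 46≡20 → U
C(2)+C(2): 4 → E
A(0)+K(10): 10 → K
W(22)+E(4): 26≡0 → A
K(10)+E(4): 14 → O
J(9)+W(22): 31≡5 → F
P(15)+C(2): 17 → R

ZTWLHQYUEKAOFR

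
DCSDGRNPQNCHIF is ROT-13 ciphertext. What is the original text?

QPFQTEACDAPUVS

D(3): 3−13=-10≡16 → Q
C(2): 2−13=-11≡15 → P
S(18): 18−13=5 → F
D(3): 3−13=-10≡16 → Q
G(6): 6−13=-7≡19 → T
R(17): 17−13=4 → E
N(13): 13−13=0 → A
P(15): 15−13=2 → C
Q(16): 16−13=3 → D
N(13): 13−13=0 → A
C(2): 2−13=-11≡15 → P
H(7): 7−13=-6≡20 → U
I(8): 8−13=-5≡21 → V
F(5): 5−13=-8≡18 → S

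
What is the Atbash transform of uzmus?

u(20) → f(5)
z(25) → a(0)
m(12) → n(13)
u(20) → f(5)
s(18) → h(7)

fanfh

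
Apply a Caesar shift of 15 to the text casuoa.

c(2): 2+15=17 → r
a(0): 0+15=15 → p
s(18): 18+15=33≡7 → h
u(20): 20+15=35≡9 → j
o(14): 14+15=29≡3 → d
a(0): 0+15=15 → p

rphjdp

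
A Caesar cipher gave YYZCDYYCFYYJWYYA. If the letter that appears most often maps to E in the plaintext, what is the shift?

20

The most frequent ciphertext letter is Y (appears 8 times).
Y is position 24; E is position 4.
Shift = 20.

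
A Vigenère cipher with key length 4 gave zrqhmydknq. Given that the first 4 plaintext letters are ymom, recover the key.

Subtract each crib letter from the matching ciphertext letter (mod 26):
z(25)−y(24)=1 → b
r(17)−m(12)=5 → f
q(16)−o(14)=2 → c
h(7)−m(12)=-5≡21 → v

bfcv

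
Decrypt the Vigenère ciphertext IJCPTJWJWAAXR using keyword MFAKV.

Repeat the key across the ciphertext: MFAKVMFAKVMFA
I(8)−M(12): -4≡22 → W
J(9)−F(5): 4 → E
C(2)−A(0): 2 → C
P(15)−K(10): 5 → F
T(19)−V(21): -2≡24 → Y
J(9)−M(12): -3≡23 → X
W(22)−F(5): 17 → R
J(9)−A(0): 9 → J
W(22)−K(10): 12 → M
A(0)−V(21): -21≡5 → F
A(0)−M(12): -12≡14 → O
X(23)−F(5): 18 → S
R(17)−A(0): 17 → R

WECFYXRJMFOSR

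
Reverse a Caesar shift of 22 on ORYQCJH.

O(14): 14−22=-8≡18 → S
R(17): 17−22=-5≡21 → V
Y(24): 24−22=2 → C
Q(16): 16−22=-6≡20 → U
C(2): 2−22=-20≡6 → G
J(9): 9−22=-13≡13 → N
H(7): 7−22=-15≡11 → L

SVCUGNL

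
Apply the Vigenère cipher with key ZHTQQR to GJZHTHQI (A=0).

Repeat the key across the message: ZHTQQRZH
G(6)+Z(25): 31≡5 → F
J(9)+H(7): 16 → Q
Z(25)+T(19): 44≡18 → S
H(7)+Q(16): 23 → X
T(19)+Q(16): 35≡9 → J
H(7)+R(17): 24 → Y
Q(16)+Z(25): 41≡15 → P
I(8)+H(7): 15 → P

FQSXJYPP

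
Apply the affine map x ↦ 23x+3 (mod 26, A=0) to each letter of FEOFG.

F(5): 23·5+3=118≡14 → O
E(4): 23·4+3=95≡17 → R
O(14): 23·14+3=325≡13 → N
F(5): 23·5+3=118≡14 → O
G(6): 23·6+3=141≡11 → L

ORNOL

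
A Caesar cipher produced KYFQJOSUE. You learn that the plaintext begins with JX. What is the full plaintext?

JXEPINRTD

From the crib: K(10)−J(9)=1, so the shift is 1.
Subtract 1 from each ciphertext letter:
K(10): 10−1=9 → J
Y(24): 24−1=23 → X
F(5): 5−1=4 → E
Q(16): 16−1=15 → P
J(9): 9−1=8 → I
O(14): 14−1=13 → N
S(18): 18−1=17 → R
U(20): 20−1=19 → T
E(4): 4−1=3 → D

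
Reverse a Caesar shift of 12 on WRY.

KFM

W(22): 22−12=10 → K
R(17): 17−12=5 → F
Y(24): 24−12=12 → M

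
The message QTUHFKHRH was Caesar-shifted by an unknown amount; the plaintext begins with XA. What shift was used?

From the crib: Q(16)−X(23)=-7≡19, so the shift is 19.

19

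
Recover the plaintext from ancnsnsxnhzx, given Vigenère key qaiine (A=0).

knuffjcxfzmt

Repeat the key across the ciphertext: qaiineqaiine
a(0)−q(16): -16≡10 → k
n(13)−a(0): 13 → n
c(2)−i(8): -6≡20 → u
n(13)−i(8): 5 → f
s(18)−n(13): 5 → f
n(13)−e(4): 9 → j
s(18)−q(16): 2 → c
x(23)−a(0): 23 → x
n(13)−i(8): 5 → f
h(7)−i(8): -1≡25 → z
z(25)−n(13): 12 → m
x(23)−e(4): 19 → t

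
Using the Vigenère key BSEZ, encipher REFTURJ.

SWJSVJN

Repeat the key across the message: BSEZBSE
R(17)+B(1): 18 → S
E(4)+S(18): 22 → W
F(5)+E(4): 9 → J
T(19)+Z(25): 44≡18 → S
U(20)+B(1): 21 → V
R(17)+S(18): 35≡9 → J
J(9)+E(4): 13 → N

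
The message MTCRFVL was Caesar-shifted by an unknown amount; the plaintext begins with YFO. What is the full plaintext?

YFODRHX

From the crib: M(12)−Y(24)=-12≡14, so the shift is 14.
Subtract 14 from each ciphertext letter:
M(12): 12−14=-2≡24 → Y
T(19): 19−14=5 → F
C(2): 2−14=-12≡14 → O
R(17): 17−14=3 → D
F(5): 5−14=-9≡17 → R
V(21): 21−14=7 → H
L(11): 11−14=-3≡23 → X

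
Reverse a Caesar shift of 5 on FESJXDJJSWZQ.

AZNESYEENRUL

F(5): 5−5=0 → A
E(4): 4−5=-1≡25 → Z
S(18): 18−5=13 → N
J(9): 9−5=4 → E
X(23): 23−5=18 → S
D(3): 3−5=-2≡24 → Y
J(9): 9−5=4 → E
J(9): 9−5=4 → E
S(18): 18−5=13 → N
W(22): 22−5=17 → R
Z(25): 25−5=20 → U
Q(16): 16−5=11 → L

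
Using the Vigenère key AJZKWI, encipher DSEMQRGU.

Repeat the key across the message: AJZKWIAJ
D(3)+A(0): 3 → D
S(18)+J(9): 27≡1 → B
E(4)+Z(25): 29≡3 → D
M(12)+K(10): 22 → W
Q(16)+W(22): 38≡12 → M
R(17)+I(8): 25 → Z
G(6)+A(0): 6 → G
U(20)+J(9): 29≡3 → D

DBDWMZGD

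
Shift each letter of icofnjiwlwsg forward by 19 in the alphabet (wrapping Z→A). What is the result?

bvhygcbpeplz

i(8): 8+19=27≡1 → b
c(2): 2+19=21 → v
o(14): 14+19=33≡7 → h
f(5): 5+19=24 → y
n(13): 13+19=32≡6 → g
j(9): 9+19=28≡2 → c
i(8): 8+19=27≡1 → b
w(22): 22+19=41≡15 → p
l(11): 11+19=30≡4 → e
w(22): 22+19=41≡15 → p
s(18): 18+19=37≡11 → l
g(6): 6+19=25 → z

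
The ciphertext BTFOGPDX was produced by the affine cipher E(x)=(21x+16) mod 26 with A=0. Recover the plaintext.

DPXQCVNJ

The inverse of 21 mod 26 is 5, since 21·5=105≡1. Apply D(y)=5·(y−16) mod 26:
B(1): 5·(1−16)=-75≡3 → D
T(19): 5·(19−16)=15 → P
F(5): 5·(5−16)=-55≡23 → X
O(14): 5·(14−16)=-10≡16 → Q
G(6): 5·(6−16)=-50≡2 → C
P(15): 5·(15−16)=-5≡21 → V
D(3): 5·(3−16)=-65≡13 → N
X(23): 5·(23−16)=35≡9 → J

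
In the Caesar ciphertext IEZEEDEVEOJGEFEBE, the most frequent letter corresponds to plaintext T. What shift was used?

The most frequent ciphertext letter is E (appears 8 times).
E is position 4; T is position 19.
Shift = -15≡11.

11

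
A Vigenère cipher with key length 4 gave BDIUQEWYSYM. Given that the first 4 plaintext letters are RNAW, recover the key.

Subtract each crib letter from the matching ciphertext letter (mod 26):
B(1)−R(17)=-16≡10 → K
D(3)−N(13)=-10≡16 → Q
I(8)−A(0)=8 → I
U(20)−W(22)=-2≡24 → Y

KQIY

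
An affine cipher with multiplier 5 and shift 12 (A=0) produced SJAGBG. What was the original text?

WPIEDE

The inverse of 5 mod 26 is 21, since 5·21=105≡1. Apply D(y)=21·(y−12) mod 26:
S(18): 21·(18−12)=126≡22 → W
J(9): 21·(9−12)=-63≡15 → P
A(0): 21·(0−12)=-252≡8 → I
G(6): 21·(6−12)=-126≡4 → E
B(1): 21·(1−12)=-231≡3 → D
G(6): 21·(6−12)=-126≡4 → E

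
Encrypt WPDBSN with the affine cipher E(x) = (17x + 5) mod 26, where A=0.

W(22): 17·22+5=379≡15 → P
P(15): 17·15+5=260≡0 → A
D(3): 17·3+5=56≡4 → E
B(1): 17·1+5=22 → W
S(18): 17·18+5=311≡25 → Z
N(13): 17·13+5=226≡18 → S

PAEWZS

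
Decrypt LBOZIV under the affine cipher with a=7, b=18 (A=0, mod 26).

The inverse of 7 mod 26 is 15, since 7·15=105≡1. Apply D(y)=15·(y−18) mod 26:
L(11): 15·(11−18)=-105≡25 → Z
B(1): 15·(1−18)=-255≡5 → F
O(14): 15·(14−18)=-60≡18 → S
Z(25): 15·(25−18)=105≡1 → B
I(8): 15·(8−18)=-150≡6 → G
V(21): 15·(21−18)=45≡19 → T

ZFSBGT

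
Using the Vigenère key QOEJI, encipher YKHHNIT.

OYLQVYH

Repeat the key across the message: QOEJIQO
Y(24)+Q(16): 40≡14 → O
K(10)+O(14): 24 → Y
H(7)+E(4): 11 → L
H(7)+J(9): 16 → Q
N(13)+I(8): 21 → V
I(8)+Q(16): 24 → Y
T(19)+O(14): 33≡7 → H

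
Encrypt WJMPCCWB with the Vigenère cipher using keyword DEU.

Repeat the key across the message: DEUDEUDE
W(22)+D(3): 25 → Z
J(9)+E(4): 13 → N
M(12)+U(20): 32≡6 → G
P(15)+D(3): 18 → S
C(2)+E(4): 6 → G
C(2)+U(20): 22 → W
W(22)+D(3): 25 → Z
B(1)+E(4): 5 → F

ZNGSGWZF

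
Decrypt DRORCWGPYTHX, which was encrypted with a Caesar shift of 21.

D(3): 3−21=-18≡8 → I
R(17): 17−21=-4≡22 → W
O(14): 14−21=-7≡19 → T
R(17): 17−21=-4≡22 → W
C(2): 2−21=-19≡7 → H
W(22): 22−21=1 → B
G(6): 6−21=-15≡11 → L
P(15): 15−21=-6≡20 → U
Y(24): 24−21=3 → D
T(19): 19−21=-2≡24 → Y
H(7): 7−21=-14≡12 → M
X(23): 23−21=2 → C

IWTWHBLUDYMC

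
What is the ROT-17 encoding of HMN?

YDE

H(7): 7+17=24 → Y
M(12): 12+17=29≡3 → D
N(13): 13+17=30≡4 → E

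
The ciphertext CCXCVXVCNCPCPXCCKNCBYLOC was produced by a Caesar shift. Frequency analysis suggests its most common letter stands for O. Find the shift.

The most frequent ciphertext letter is C (appears 10 times).
C is position 2; O is position 14.
Shift = -12≡14.

14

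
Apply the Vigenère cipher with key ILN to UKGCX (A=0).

CVTKI

Repeat the key across the message: ILNIL
U(20)+I(8): 28≡2 → C
K(10)+L(11): 21 → V
G(6)+N(13): 19 → T
C(2)+I(8): 10 → K
X(23)+L(11): 34≡8 → I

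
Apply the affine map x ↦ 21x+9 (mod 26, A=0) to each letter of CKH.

ZLA

C(2): 21·2+9=51≡25 → Z
K(10): 21·10+9=219≡11 → L
H(7): 21·7+9=156≡0 → A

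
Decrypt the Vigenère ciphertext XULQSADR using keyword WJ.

Repeat the key across the ciphertext: WJWJWJWJ
X(23)−W(22): 1 → B
U(20)−J(9): 11 → L
L(11)−W(22): -11≡15 → P
Q(16)−J(9): 7 → H
S(18)−W(22): -4≡22 → W
A(0)−J(9): -9≡17 → R
D(3)−W(22): -19≡7 → H
R(17)−J(9): 8 → I

BLPHWRHI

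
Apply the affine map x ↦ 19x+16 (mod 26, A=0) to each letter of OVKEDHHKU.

O(14): 19·14+16=282≡22 → W
V(21): 19·21+16=415≡25 → Z
K(10): 19·10+16=206≡24 → Y
E(4): 19·4+16=92≡14 → O
D(3): 19·3+16=73≡21 → V
H(7): 19·7+16=149≡19 → T
H(7): 19·7+16=149≡19 → T
K(10): 19·10+16=206≡24 → Y
U(20): 19·20+16=396≡6 → G

WZYOVTTYG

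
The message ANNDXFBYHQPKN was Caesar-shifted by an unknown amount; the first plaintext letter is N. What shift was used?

13

From the crib: A(0)−N(13)=-13≡13, so the shift is 13.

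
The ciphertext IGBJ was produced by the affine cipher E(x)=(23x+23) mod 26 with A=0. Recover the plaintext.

The inverse of 23 mod 26 is 17, since 23·17=391≡1. Apply D(y)=17·(y−23) mod 26:
I(8): 17·(8−23)=-255≡5 → F
G(6): 17·(6−23)=-289≡23 → X
B(1): 17·(1−23)=-374≡16 → Q
J(9): 17·(9−23)=-238≡22 → W

FXQW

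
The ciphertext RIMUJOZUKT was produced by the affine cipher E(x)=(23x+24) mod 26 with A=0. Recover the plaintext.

LOEKFMRKWT

The inverse of 23 mod 26 is 17, since 23·17=391≡1. Apply D(y)=17·(y−24) mod 26:
R(17): 17·(17−24)=-119≡11 → L
I(8): 17·(8−24)=-272≡14 → O
M(12): 17·(12−24)=-204≡4 → E
U(20): 17·(20−24)=-68≡10 → K
J(9): 17·(9−24)=-255≡5 → F
O(14): 17·(14−24)=-170≡12 → M
Z(25): 17·(25−24)=17 → R
U(20): 17·(20−24)=-68≡10 → K
K(10): 17·(10−24)=-238≡22 → W
T(19): 17·(19−24)=-85≡19 → T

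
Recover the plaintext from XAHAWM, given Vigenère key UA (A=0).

Repeat the key across the ciphertext: UAUAUA
X(23)−U(20): 3 → D
A(0)−A(0): 0 → A
H(7)−U(20): -13≡13 → N
A(0)−A(0): 0 → A
W(22)−U(20): 2 → C
M(12)−A(0): 12 → M

DANACM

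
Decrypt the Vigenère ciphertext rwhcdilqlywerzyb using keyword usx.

xekillryoeehxhbh

Repeat the key across the ciphertext: usxusxusxusxusxu
r(17)−u(20): -3≡23 → x
w(22)−s(18): 4 → e
h(7)−x(23): -16≡10 → k
c(2)−u(20): -18≡8 → i
d(3)−s(18): -15≡11 → l
i(8)−x(23): -15≡11 → l
l(11)−u(20): -9≡17 → r
q(16)−s(18): -2≡24 → y
l(11)−x(23): -12≡14 → o
y(24)−u(20): 4 → e
w(22)−s(18): 4 → e
e(4)−x(23): -19≡7 → h
r(17)−u(20): -3≡23 → x
z(25)−s(18): 7 → h
y(24)−x(23): 1 → b
b(1)−u(20): -19≡7 → h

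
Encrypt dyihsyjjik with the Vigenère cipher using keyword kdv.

nbdrvttmdu

Repeat the key across the message: kdvkdvkdvk
d(3)+k(10): 13 → n
y(24)+d(3): 27≡1 → b
i(8)+v(21): 29≡3 → d
h(7)+k(10): 17 → r
s(18)+d(3): 21 → v
y(24)+v(21): 45≡19 → t
j(9)+k(10): 19 → t
j(9)+d(3): 12 → m
i(8)+v(21): 29≡3 → d
k(10)+k(10): 20 → u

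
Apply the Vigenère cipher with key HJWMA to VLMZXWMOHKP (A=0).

CUILXDVKTKW

Repeat the key across the message: HJWMAHJWMAH
V(21)+H(7): 28≡2 → C
L(11)+J(9): 20 → U
M(12)+W(22): 34≡8 → I
Z(25)+M(12): 37≡11 → L
X(23)+A(0): 23 → X
W(22)+H(7): 29≡3 → D
M(12)+J(9): 21 → V
O(14)+W(22): 36≡10 → K
H(7)+M(12): 19 → T
K(10)+A(0): 10 → K
P(15)+H(7): 22 → W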